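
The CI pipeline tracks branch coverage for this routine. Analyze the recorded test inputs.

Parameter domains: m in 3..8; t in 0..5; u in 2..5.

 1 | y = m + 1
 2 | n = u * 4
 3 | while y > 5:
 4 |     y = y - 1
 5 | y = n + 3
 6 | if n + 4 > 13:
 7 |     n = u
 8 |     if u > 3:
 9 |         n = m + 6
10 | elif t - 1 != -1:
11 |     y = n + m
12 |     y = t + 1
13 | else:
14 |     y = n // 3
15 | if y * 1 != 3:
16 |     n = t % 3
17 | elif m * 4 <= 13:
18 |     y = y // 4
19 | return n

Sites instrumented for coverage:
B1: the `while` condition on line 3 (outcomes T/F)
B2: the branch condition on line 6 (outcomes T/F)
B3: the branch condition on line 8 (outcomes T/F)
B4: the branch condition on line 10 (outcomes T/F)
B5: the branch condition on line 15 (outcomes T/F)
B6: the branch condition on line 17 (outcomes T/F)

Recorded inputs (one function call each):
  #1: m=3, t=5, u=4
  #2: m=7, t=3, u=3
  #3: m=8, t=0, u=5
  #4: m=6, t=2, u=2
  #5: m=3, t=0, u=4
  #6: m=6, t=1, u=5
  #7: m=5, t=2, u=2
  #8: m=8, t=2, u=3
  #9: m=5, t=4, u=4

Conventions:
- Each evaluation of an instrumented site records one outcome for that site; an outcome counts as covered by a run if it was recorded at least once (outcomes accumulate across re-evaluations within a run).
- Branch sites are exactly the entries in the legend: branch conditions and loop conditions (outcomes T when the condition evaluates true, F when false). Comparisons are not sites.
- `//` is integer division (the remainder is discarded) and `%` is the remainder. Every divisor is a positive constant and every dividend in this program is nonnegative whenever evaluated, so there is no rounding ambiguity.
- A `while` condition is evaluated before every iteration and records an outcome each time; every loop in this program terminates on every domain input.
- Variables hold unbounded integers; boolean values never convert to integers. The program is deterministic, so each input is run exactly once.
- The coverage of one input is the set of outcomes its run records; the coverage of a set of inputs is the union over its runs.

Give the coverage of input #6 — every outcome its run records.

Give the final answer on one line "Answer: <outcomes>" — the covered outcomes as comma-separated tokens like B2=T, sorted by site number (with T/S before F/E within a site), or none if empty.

Event log for input #6 (m=6, t=1, u=5):
  B1->T, B1->T, B1->F, B2->T, B3->T, B5->T
distinct outcomes covered: B1=T, B1=F, B2=T, B3=T, B5=T

Answer: B1=T, B1=F, B2=T, B3=T, B5=T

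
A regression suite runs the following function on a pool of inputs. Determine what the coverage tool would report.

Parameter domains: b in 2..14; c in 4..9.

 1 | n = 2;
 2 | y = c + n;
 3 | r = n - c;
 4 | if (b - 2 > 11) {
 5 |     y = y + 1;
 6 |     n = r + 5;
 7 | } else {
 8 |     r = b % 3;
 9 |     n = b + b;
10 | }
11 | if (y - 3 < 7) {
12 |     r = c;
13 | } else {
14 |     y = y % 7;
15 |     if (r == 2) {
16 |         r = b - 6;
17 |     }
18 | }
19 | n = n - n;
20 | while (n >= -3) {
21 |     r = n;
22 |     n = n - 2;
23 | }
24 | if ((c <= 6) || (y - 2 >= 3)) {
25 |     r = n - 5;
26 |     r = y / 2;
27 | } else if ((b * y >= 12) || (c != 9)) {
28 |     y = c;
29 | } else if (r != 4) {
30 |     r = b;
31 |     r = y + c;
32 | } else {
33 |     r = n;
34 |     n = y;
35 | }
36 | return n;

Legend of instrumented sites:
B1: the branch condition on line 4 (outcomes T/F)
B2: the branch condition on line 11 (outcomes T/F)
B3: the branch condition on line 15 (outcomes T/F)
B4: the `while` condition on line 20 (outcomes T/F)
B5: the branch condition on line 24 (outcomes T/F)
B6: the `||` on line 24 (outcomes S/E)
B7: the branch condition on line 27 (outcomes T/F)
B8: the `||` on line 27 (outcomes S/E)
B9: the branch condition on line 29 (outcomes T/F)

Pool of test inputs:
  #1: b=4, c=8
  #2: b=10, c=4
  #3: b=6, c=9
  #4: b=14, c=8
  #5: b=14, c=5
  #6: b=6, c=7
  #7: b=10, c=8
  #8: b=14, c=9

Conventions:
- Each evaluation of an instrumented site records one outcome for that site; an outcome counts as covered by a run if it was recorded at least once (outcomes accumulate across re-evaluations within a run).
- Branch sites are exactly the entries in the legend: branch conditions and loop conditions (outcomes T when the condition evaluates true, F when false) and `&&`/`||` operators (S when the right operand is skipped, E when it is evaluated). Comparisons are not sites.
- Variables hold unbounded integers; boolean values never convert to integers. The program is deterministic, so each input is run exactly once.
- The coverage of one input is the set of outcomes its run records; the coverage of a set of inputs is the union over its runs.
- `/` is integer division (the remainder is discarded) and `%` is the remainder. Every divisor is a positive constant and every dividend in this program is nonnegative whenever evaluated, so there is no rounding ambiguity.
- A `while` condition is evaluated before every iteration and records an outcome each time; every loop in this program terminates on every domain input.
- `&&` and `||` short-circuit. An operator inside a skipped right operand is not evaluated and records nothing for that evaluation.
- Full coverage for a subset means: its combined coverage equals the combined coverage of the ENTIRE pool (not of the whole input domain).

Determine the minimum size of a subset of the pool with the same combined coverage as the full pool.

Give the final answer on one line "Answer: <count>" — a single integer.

#1 (b=4, c=8) -> B1->F, B2->F, B3->F, B4->T, B4->T, B4->F, B6->E, B5->F, B8->S, B7->T; covered: B1=F, B2=F, B3=F, B4=T, B4=F, B5=F, B6=E, B7=T, B8=S
#2 (b=10, c=4) -> B1->F, B2->T, B4->T, B4->T, B4->F, B6->S, B5->T; covered: B1=F, B2=T, B4=T, B4=F, B5=T, B6=S
#3 (b=6, c=9) -> B1->F, B2->F, B3->F, B4->T, B4->T, B4->F, B6->E, B5->F, B8->S, B7->T; covered: B1=F, B2=F, B3=F, B4=T, B4=F, B5=F, B6=E, B7=T, B8=S
#4 (b=14, c=8) -> B1->T, B2->F, B3->F, B4->T, B4->T, B4->F, B6->E, B5->F, B8->S, B7->T; covered: B1=T, B2=F, B3=F, B4=T, B4=F, B5=F, B6=E, B7=T, B8=S
#5 (b=14, c=5) -> B1->T, B2->T, B4->T, B4->T, B4->F, B6->S, B5->T; covered: B1=T, B2=T, B4=T, B4=F, B5=T, B6=S
#6 (b=6, c=7) -> B1->F, B2->T, B4->T, B4->T, B4->F, B6->E, B5->T; covered: B1=F, B2=T, B4=T, B4=F, B5=T, B6=E
#7 (b=10, c=8) -> B1->F, B2->F, B3->F, B4->T, B4->T, B4->F, B6->E, B5->F, B8->S, B7->T; covered: B1=F, B2=F, B3=F, B4=T, B4=F, B5=F, B6=E, B7=T, B8=S
#8 (b=14, c=9) -> B1->T, B2->F, B3->F, B4->T, B4->T, B4->F, B6->E, B5->T; covered: B1=T, B2=F, B3=F, B4=T, B4=F, B5=T, B6=E
the full pool covers 13 outcomes: B1=T, B1=F, B2=T, B2=F, B3=F, B4=T, B4=F, B5=T, B5=F, B6=S, B6=E, B7=T, B8=S
checked all size-1 subsets: none covers 13 outcomes (max 9/13)
at size 2, {1, 5} reaches all 13 outcomes; every lexicographically earlier size-2 subset fails

Answer: 2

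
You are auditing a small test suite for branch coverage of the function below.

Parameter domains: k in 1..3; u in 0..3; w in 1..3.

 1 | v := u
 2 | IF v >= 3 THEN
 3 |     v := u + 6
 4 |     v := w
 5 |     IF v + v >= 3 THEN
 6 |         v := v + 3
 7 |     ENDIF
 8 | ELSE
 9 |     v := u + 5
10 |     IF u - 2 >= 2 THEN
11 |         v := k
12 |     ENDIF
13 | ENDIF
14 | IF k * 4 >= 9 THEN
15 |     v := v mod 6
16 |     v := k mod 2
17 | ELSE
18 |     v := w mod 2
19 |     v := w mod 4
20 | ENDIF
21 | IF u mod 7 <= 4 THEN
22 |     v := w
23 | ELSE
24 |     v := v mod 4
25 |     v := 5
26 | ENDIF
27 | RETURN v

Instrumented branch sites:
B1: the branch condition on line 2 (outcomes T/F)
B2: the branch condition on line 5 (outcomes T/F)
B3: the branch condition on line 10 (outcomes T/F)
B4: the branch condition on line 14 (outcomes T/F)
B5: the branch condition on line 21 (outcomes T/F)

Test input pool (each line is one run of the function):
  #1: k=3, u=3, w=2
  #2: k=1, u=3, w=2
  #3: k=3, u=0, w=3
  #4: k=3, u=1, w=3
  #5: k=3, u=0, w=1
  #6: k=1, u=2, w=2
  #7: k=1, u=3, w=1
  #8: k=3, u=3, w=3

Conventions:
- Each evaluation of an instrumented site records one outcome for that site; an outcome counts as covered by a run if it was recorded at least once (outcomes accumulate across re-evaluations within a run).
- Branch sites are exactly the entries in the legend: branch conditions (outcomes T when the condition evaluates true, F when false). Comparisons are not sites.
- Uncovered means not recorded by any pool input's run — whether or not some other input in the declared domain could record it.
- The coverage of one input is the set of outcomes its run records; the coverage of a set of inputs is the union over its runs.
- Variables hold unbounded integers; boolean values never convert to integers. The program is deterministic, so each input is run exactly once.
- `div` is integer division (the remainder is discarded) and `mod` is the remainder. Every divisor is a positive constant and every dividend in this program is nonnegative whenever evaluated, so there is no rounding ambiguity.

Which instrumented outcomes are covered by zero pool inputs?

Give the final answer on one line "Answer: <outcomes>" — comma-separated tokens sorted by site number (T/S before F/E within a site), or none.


input #1 (k=3, u=3, w=2): covers B1=T, B2=T, B4=T, B5=T
input #2 (k=1, u=3, w=2): covers B1=T, B2=T, B4=F, B5=T
input #3 (k=3, u=0, w=3): covers B1=F, B3=F, B4=T, B5=T
input #4 (k=3, u=1, w=3): covers B1=F, B3=F, B4=T, B5=T
input #5 (k=3, u=0, w=1): covers B1=F, B3=F, B4=T, B5=T
input #6 (k=1, u=2, w=2): covers B1=F, B3=F, B4=F, B5=T
input #7 (k=1, u=3, w=1): covers B1=T, B2=F, B4=F, B5=T
input #8 (k=3, u=3, w=3): covers B1=T, B2=T, B4=T, B5=T
union over the pool: B1=T, B1=F, B2=T, B2=F, B3=F, B4=T, B4=F, B5=T
uncovered (2 of 10): B3=T, B5=F
Answer: B3=T, B5=F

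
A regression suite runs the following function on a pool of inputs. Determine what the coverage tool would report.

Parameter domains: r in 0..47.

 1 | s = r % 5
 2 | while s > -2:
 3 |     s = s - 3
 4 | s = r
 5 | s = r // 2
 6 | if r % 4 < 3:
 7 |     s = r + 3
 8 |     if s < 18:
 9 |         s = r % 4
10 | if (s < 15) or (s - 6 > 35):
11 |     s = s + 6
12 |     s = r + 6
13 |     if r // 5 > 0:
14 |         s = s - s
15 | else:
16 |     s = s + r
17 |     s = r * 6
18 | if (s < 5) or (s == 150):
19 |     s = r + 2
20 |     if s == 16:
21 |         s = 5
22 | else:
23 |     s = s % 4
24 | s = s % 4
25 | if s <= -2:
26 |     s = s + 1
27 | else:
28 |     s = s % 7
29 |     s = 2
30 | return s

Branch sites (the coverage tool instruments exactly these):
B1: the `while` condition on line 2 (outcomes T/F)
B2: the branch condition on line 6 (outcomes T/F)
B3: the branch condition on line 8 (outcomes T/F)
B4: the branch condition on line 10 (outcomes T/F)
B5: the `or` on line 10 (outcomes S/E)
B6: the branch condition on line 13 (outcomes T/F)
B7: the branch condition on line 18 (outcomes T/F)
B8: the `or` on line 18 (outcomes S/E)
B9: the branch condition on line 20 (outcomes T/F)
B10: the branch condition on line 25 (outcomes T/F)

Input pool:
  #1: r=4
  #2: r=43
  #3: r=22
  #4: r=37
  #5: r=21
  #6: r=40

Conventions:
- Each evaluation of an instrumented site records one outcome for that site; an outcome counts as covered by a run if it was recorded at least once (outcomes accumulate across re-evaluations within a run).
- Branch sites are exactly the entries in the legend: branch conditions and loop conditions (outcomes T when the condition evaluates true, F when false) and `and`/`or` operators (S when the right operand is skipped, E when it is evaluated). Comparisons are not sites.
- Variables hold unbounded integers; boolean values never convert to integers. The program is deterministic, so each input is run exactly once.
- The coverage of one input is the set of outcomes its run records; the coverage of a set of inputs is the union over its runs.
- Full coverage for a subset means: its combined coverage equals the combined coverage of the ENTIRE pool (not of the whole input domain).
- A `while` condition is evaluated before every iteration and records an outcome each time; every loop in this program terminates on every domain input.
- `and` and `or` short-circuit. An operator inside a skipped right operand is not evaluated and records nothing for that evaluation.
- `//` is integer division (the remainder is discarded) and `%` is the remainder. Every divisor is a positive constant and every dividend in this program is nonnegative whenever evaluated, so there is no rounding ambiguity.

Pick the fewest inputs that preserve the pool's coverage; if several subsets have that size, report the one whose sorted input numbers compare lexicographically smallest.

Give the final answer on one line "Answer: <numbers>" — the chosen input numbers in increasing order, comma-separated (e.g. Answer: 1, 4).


test 1 (r=4) fires B1->T, B1->T, B1->F, B2->T, B3->T, B5->S, B4->T, B6->F, B8->E, B7->F, B10->F; hits B1=T, B1=F, B2=T, B3=T, B4=T, B5=S, B6=F, B7=F, B8=E, B10=F
test 2 (r=43) fires B1->T, B1->T, B1->F, B2->F, B5->E, B4->F, B8->E, B7->F, B10->F; hits B1=T, B1=F, B2=F, B4=F, B5=E, B7=F, B8=E, B10=F
test 3 (r=22) fires B1->T, B1->T, B1->F, B2->T, B3->F, B5->E, B4->F, B8->E, B7->F, B10->F; hits B1=T, B1=F, B2=T, B3=F, B4=F, B5=E, B7=F, B8=E, B10=F
test 4 (r=37) fires B1->T, B1->T, B1->F, B2->T, B3->F, B5->E, B4->F, B8->E, B7->F, B10->F; hits B1=T, B1=F, B2=T, B3=F, B4=F, B5=E, B7=F, B8=E, B10=F
test 5 (r=21) fires B1->T, B1->F, B2->T, B3->F, B5->E, B4->F, B8->E, B7->F, B10->F; hits B1=T, B1=F, B2=T, B3=F, B4=F, B5=E, B7=F, B8=E, B10=F
test 6 (r=40) fires B1->T, B1->F, B2->T, B3->F, B5->E, B4->T, B6->T, B8->S, B7->T, B9->F, B10->F; hits B1=T, B1=F, B2=T, B3=F, B4=T, B5=E, B6=T, B7=T, B8=S, B9=F, B10=F
union over all inputs: B1=T, B1=F, B2=T, B2=F, B3=T, B3=F, B4=T, B4=F, B5=S, B5=E, B6=T, B6=F, B7=T, B7=F, B8=S, B8=E, B9=F, B10=F (18 outcomes)
size 1 is not enough: best union over all size-1 subsets is 11/18
size 2 is not enough: best union over all size-2 subsets is 16/18
at size 3, {1, 2, 6} reaches all 18 outcomes; every lexicographically earlier size-3 subset fails
Answer: 1, 2, 6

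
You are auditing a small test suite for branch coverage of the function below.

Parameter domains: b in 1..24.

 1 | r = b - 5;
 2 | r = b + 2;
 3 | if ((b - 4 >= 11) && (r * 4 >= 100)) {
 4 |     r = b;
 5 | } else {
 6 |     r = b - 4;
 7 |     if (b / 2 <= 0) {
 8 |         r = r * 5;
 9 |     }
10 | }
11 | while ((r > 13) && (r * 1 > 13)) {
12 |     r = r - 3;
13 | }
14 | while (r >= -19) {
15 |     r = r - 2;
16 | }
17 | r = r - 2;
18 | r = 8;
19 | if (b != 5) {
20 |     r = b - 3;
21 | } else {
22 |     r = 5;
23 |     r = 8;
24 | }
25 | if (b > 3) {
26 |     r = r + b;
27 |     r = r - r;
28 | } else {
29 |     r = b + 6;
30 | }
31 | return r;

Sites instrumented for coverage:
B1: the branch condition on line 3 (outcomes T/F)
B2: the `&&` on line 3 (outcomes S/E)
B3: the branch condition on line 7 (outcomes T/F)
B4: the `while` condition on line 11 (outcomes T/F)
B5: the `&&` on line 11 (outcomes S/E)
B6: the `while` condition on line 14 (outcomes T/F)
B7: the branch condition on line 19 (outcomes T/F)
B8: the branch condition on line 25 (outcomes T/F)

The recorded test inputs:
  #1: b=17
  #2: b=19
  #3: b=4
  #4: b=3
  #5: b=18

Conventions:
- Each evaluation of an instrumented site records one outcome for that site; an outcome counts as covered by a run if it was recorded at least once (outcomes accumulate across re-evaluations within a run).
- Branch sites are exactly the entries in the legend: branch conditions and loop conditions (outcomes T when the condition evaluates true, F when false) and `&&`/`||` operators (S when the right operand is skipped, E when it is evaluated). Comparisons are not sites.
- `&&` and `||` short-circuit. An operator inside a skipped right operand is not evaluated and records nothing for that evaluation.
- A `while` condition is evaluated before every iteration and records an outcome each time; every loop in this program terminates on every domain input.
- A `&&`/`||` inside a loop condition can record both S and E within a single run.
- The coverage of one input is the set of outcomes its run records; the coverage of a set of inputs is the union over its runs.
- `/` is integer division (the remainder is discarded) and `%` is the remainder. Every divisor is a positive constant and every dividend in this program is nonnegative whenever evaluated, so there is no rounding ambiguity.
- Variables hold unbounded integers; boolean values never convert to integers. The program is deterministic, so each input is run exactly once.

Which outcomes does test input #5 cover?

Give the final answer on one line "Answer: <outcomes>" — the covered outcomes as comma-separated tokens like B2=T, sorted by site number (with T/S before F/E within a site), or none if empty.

Tracing the run of input #5 (b=18):
  B2->E, B1->F, B3->F, B5->E, B4->T, B5->S, B4->F, B6->T, B6->T, B6->T
  B6->T, B6->T, B6->T, B6->T, B6->T, B6->T, B6->T, B6->T, B6->T, B6->T
  B6->T, B6->T, B6->T, B6->F, B7->T, B8->T
as a set, this run covers: B1=F, B2=E, B3=F, B4=T, B4=F, B5=S, B5=E, B6=T, B6=F, B7=T, B8=T

Answer: B1=F, B2=E, B3=F, B4=T, B4=F, B5=S, B5=E, B6=T, B6=F, B7=T, B8=T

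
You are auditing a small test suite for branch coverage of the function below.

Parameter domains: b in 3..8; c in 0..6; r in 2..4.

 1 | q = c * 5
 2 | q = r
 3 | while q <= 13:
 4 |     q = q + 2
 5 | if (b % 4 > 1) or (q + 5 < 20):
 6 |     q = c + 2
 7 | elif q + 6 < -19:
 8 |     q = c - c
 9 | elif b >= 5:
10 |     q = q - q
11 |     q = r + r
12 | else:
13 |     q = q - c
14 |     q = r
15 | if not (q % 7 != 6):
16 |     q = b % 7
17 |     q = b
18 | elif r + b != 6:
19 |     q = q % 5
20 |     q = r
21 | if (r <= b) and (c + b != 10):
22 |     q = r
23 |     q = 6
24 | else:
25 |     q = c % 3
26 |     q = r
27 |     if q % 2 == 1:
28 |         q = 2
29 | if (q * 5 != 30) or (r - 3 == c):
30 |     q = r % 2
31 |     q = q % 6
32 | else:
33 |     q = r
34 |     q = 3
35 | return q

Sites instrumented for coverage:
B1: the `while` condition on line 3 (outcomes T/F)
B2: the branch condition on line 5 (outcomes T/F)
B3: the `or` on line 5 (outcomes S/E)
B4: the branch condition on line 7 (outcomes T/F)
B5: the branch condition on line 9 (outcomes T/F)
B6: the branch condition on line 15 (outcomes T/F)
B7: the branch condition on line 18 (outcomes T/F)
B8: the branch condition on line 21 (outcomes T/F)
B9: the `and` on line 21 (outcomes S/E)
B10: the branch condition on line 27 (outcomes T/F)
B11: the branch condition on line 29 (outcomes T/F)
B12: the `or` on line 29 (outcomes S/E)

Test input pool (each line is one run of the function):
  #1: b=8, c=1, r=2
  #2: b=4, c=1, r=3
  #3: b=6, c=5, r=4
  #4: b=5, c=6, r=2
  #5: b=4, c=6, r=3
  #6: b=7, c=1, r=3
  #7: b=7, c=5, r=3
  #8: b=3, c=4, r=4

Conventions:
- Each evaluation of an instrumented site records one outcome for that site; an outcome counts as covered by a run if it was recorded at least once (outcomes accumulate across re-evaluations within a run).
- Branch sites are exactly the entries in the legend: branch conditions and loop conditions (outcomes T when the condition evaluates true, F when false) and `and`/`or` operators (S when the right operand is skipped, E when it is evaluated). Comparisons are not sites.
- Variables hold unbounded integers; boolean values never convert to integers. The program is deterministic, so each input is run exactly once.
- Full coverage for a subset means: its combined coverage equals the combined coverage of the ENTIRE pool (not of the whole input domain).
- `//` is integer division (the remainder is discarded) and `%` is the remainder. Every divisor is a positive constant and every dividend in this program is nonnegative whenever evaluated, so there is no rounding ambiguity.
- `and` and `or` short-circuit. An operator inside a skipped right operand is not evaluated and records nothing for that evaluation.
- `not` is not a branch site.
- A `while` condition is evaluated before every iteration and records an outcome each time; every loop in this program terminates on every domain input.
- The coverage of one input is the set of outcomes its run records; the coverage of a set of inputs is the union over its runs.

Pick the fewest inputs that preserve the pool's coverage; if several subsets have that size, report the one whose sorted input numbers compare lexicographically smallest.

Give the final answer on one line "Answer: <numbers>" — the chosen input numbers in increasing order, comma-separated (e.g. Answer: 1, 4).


#1 (b=8, c=1, r=2) -> covered: B1=T, B1=F, B2=T, B3=E, B6=F, B7=T, B8=T, B9=E, B11=F, B12=E
#2 (b=4, c=1, r=3) -> covered: B1=T, B1=F, B2=F, B3=E, B4=F, B5=F, B6=F, B7=T, B8=T, B9=E, B11=F, B12=E
#3 (b=6, c=5, r=4) -> covered: B1=T, B1=F, B2=T, B3=S, B6=F, B7=T, B8=T, B9=E, B11=F, B12=E
#4 (b=5, c=6, r=2) -> covered: B1=T, B1=F, B2=T, B3=E, B6=F, B7=T, B8=T, B9=E, B11=F, B12=E
#5 (b=4, c=6, r=3) -> covered: B1=T, B1=F, B2=F, B3=E, B4=F, B5=F, B6=F, B7=T, B8=F, B9=E, B10=T, B11=T, B12=S
#6 (b=7, c=1, r=3) -> covered: B1=T, B1=F, B2=T, B3=S, B6=F, B7=T, B8=T, B9=E, B11=F, B12=E
#7 (b=7, c=5, r=3) -> covered: B1=T, B1=F, B2=T, B3=S, B6=F, B7=T, B8=T, B9=E, B11=F, B12=E
#8 (b=3, c=4, r=4) -> covered: B1=T, B1=F, B2=T, B3=S, B6=T, B8=F, B9=S, B10=F, B11=T, B12=S
union over all inputs: B1=T, B1=F, B2=T, B2=F, B3=S, B3=E, B4=F, B5=F, B6=T, B6=F, B7=T, B8=T, B8=F, B9=S, B9=E, B10=T, B10=F, B11=T, B11=F, B12=S, B12=E (21 outcomes)
checked all size-1 subsets: none covers 21 outcomes (max 13/21)
checked all size-2 subsets: none covers 21 outcomes (max 20/21)
at size 3, {1, 5, 8} reaches all 21 outcomes; every lexicographically earlier size-3 subset fails
Answer: 1, 5, 8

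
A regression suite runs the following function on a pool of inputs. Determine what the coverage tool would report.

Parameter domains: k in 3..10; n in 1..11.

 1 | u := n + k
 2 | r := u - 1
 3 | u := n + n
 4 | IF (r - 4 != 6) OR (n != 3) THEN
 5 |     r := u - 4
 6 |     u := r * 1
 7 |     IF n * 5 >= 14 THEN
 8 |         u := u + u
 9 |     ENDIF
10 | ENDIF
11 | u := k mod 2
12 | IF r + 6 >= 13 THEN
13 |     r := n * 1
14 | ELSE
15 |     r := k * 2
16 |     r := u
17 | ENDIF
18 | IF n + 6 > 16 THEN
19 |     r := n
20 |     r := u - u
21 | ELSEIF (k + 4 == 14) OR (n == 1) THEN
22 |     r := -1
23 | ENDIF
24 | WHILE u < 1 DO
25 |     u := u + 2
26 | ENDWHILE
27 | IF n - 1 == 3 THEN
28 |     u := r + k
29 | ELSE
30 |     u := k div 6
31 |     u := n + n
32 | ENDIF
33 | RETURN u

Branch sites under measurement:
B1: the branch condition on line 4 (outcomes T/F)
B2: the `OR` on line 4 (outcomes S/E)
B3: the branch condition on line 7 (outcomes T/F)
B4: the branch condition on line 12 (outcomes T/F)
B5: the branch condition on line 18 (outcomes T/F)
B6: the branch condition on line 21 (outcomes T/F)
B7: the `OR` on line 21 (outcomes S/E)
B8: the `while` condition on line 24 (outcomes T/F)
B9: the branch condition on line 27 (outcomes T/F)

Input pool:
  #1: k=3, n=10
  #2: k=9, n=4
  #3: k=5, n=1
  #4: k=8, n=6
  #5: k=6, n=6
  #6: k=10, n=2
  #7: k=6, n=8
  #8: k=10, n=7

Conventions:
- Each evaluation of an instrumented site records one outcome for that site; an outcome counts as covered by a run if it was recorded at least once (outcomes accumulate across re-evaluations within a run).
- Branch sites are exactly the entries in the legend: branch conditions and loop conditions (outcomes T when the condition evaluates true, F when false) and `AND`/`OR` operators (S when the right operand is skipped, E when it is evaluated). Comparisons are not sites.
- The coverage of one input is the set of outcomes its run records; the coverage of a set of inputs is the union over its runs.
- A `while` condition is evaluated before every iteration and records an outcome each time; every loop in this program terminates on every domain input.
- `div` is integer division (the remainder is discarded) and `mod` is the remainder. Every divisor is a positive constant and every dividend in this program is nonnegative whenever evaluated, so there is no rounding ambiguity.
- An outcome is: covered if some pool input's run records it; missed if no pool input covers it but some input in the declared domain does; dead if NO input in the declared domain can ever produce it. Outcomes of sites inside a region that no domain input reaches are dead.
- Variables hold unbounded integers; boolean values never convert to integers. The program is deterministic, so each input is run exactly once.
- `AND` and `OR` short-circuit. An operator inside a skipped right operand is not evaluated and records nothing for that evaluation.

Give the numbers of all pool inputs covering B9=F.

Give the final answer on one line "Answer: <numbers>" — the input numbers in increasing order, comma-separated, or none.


input #1 (k=3, n=10): covers B9=F
input #2 (k=9, n=4): misses B9=F
input #3 (k=5, n=1): covers B9=F
input #4 (k=8, n=6): covers B9=F
input #5 (k=6, n=6): covers B9=F
input #6 (k=10, n=2): covers B9=F
input #7 (k=6, n=8): covers B9=F
input #8 (k=10, n=7): covers B9=F
Answer: 1, 3, 4, 5, 6, 7, 8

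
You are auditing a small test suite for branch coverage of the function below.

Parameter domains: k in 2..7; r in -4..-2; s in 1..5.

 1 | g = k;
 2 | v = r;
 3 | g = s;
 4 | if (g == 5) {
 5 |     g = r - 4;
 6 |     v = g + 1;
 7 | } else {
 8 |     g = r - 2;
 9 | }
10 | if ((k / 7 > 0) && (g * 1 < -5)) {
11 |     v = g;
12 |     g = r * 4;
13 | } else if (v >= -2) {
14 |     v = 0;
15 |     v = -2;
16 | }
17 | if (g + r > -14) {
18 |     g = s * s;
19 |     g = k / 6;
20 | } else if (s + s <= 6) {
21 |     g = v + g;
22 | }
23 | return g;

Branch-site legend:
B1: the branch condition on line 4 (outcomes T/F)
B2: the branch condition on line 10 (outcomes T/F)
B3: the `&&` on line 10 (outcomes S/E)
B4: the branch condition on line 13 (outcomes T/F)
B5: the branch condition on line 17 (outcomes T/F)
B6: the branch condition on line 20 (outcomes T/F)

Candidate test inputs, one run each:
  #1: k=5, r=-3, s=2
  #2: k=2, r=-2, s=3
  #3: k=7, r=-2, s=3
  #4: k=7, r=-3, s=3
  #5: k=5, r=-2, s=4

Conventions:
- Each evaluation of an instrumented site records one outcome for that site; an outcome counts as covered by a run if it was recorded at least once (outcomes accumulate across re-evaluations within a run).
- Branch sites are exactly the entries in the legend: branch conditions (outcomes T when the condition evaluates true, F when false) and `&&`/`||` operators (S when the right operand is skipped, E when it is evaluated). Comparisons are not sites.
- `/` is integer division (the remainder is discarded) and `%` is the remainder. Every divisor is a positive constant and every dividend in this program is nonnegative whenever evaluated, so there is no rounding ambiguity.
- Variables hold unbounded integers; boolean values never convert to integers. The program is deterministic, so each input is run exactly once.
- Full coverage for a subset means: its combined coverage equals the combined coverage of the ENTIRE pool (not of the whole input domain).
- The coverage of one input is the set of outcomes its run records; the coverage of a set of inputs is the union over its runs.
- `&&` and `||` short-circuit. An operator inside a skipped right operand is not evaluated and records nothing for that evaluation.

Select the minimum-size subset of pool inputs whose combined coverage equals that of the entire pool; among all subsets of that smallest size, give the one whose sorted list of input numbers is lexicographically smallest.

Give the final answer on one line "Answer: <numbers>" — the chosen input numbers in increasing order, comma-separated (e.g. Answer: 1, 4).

input #1 (k=5, r=-3, s=2): events B1->F, B3->S, B2->F, B4->F, B5->T; covers B1=F, B2=F, B3=S, B4=F, B5=T
input #2 (k=2, r=-2, s=3): events B1->F, B3->S, B2->F, B4->T, B5->T; covers B1=F, B2=F, B3=S, B4=T, B5=T
input #3 (k=7, r=-2, s=3): events B1->F, B3->E, B2->F, B4->T, B5->T; covers B1=F, B2=F, B3=E, B4=T, B5=T
input #4 (k=7, r=-3, s=3): events B1->F, B3->E, B2->F, B4->F, B5->T; covers B1=F, B2=F, B3=E, B4=F, B5=T
input #5 (k=5, r=-2, s=4): events B1->F, B3->S, B2->F, B4->T, B5->T; covers B1=F, B2=F, B3=S, B4=T, B5=T
the full pool covers 7 outcomes: B1=F, B2=F, B3=S, B3=E, B4=T, B4=F, B5=T
checked all size-1 subsets: none covers 7 outcomes (max 5/7)
size 2: inputs {1, 3} cover all 7 outcomes, and no lexicographically smaller subset of this size does

Answer: 1, 3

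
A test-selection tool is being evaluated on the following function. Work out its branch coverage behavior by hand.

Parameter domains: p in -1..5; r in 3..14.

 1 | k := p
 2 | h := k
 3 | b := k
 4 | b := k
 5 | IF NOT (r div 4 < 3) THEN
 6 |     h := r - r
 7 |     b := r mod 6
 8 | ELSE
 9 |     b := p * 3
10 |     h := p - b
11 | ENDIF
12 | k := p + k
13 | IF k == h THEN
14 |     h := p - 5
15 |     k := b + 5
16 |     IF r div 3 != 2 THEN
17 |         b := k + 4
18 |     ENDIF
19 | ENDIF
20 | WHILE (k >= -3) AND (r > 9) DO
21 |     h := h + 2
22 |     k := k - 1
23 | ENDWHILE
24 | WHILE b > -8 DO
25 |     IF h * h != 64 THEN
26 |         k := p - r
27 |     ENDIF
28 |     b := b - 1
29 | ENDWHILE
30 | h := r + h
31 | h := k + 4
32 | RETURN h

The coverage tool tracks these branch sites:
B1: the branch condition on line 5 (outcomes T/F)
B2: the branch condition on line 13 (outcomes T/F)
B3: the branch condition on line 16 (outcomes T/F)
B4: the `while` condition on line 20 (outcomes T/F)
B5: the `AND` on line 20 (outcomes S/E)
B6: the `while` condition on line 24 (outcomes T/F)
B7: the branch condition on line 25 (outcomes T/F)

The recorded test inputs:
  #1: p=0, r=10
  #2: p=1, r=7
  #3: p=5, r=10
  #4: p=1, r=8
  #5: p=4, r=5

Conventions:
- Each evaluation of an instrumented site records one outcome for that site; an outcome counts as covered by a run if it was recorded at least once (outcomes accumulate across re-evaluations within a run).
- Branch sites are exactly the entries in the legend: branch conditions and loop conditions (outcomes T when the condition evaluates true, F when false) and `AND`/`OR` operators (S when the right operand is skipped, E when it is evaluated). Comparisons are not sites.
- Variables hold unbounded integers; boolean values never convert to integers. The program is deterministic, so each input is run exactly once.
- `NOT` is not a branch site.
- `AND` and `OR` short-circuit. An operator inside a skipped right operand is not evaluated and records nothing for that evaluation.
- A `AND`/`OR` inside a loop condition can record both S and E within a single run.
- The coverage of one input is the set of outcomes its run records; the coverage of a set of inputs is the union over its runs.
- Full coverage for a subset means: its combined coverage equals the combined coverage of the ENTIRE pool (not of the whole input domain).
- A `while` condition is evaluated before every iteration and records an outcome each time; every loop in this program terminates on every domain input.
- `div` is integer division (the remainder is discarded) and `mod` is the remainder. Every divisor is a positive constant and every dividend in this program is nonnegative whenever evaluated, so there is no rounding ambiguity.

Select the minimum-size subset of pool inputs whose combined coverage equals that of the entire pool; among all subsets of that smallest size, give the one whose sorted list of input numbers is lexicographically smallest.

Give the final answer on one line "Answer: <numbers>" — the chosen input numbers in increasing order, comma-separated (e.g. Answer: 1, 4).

input #1, p=0, r=10: events B1->F, B2->T, B3->T, B5->E, B4->T, B5->E, B4->T, B5->E, B4->T, B5->E, B4->T, B5->E, B4->T, B5->E, ...; outcomes B1=F, B2=T, B3=T, B4=T, B4=F, B5=S, B5=E, B6=T, B6=F, B7=T
input #2, p=1, r=7: events B1->F, B2->F, B5->E, B4->F, B6->T, B7->T, B6->T, B7->T, B6->T, B7->T, B6->T, B7->T, B6->T, B7->T, ...; outcomes B1=F, B2=F, B4=F, B5=E, B6=T, B6=F, B7=T
input #3, p=5, r=10: events B1->F, B2->F, B5->E, B4->T, B5->E, B4->T, B5->E, B4->T, B5->E, B4->T, B5->E, B4->T, B5->E, B4->T, ...; outcomes B1=F, B2=F, B4=T, B4=F, B5=S, B5=E, B6=T, B6=F, B7=T
input #4, p=1, r=8: events B1->F, B2->F, B5->E, B4->F, B6->T, B7->T, B6->T, B7->T, B6->T, B7->T, B6->T, B7->T, B6->T, B7->T, ...; outcomes B1=F, B2=F, B4=F, B5=E, B6=T, B6=F, B7=T
input #5, p=4, r=5: events B1->F, B2->F, B5->E, B4->F, B6->T, B7->F, B6->T, B7->F, B6->T, B7->F, B6->T, B7->F, B6->T, B7->F, ...; outcomes B1=F, B2=F, B4=F, B5=E, B6=T, B6=F, B7=F
pool-wide coverage (12 outcomes): B1=F, B2=T, B2=F, B3=T, B4=T, B4=F, B5=S, B5=E, B6=T, B6=F, B7=T, B7=F
every size-1 subset falls short of the 12 outcomes (best: 10/12)
size 2: inputs {1, 5} cover all 12 outcomes, and no lexicographically smaller subset of this size does

Answer: 1, 5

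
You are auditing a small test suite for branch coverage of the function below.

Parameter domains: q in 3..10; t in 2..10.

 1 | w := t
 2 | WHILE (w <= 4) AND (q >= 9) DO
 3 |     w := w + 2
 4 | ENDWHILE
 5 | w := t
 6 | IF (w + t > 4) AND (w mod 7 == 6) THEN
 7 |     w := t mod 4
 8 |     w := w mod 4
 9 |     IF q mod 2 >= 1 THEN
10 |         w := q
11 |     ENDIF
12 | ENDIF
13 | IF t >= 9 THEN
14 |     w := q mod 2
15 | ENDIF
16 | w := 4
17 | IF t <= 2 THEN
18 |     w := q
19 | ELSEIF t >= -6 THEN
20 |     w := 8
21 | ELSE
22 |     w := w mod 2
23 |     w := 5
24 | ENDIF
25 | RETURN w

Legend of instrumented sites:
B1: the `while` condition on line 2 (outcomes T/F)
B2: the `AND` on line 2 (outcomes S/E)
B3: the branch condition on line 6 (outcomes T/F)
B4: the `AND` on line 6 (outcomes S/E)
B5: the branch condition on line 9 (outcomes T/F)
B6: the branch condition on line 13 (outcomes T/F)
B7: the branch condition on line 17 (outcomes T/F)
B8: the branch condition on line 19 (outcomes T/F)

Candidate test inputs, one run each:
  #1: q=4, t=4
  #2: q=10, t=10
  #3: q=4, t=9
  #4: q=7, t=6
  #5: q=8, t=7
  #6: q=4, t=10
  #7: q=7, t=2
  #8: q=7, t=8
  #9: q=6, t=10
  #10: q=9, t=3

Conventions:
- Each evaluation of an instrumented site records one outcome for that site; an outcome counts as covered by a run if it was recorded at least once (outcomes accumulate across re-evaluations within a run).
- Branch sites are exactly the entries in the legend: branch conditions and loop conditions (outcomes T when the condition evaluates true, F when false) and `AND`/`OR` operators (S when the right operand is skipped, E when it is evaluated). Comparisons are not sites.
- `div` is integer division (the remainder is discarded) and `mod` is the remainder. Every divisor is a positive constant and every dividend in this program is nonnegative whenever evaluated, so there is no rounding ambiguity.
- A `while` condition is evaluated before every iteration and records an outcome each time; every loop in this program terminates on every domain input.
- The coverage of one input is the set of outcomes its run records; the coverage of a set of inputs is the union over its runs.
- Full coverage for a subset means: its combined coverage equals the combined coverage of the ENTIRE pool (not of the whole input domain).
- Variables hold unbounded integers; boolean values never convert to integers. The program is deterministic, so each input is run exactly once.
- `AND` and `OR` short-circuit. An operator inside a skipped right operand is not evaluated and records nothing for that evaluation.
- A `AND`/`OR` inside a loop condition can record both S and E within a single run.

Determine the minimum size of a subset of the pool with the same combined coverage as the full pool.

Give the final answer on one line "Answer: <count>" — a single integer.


#1 (q=4, t=4) -> B2->E, B1->F, B4->E, B3->F, B6->F, B7->F, B8->T; covered: B1=F, B2=E, B3=F, B4=E, B6=F, B7=F, B8=T
#2 (q=10, t=10) -> B2->S, B1->F, B4->E, B3->F, B6->T, B7->F, B8->T; covered: B1=F, B2=S, B3=F, B4=E, B6=T, B7=F, B8=T
#3 (q=4, t=9) -> B2->S, B1->F, B4->E, B3->F, B6->T, B7->F, B8->T; covered: B1=F, B2=S, B3=F, B4=E, B6=T, B7=F, B8=T
#4 (q=7, t=6) -> B2->S, B1->F, B4->E, B3->T, B5->T, B6->F, B7->F, B8->T; covered: B1=F, B2=S, B3=T, B4=E, B5=T, B6=F, B7=F, B8=T
#5 (q=8, t=7) -> B2->S, B1->F, B4->E, B3->F, B6->F, B7->F, B8->T; covered: B1=F, B2=S, B3=F, B4=E, B6=F, B7=F, B8=T
#6 (q=4, t=10) -> B2->S, B1->F, B4->E, B3->F, B6->T, B7->F, B8->T; covered: B1=F, B2=S, B3=F, B4=E, B6=T, B7=F, B8=T
#7 (q=7, t=2) -> B2->E, B1->F, B4->S, B3->F, B6->F, B7->T; covered: B1=F, B2=E, B3=F, B4=S, B6=F, B7=T
#8 (q=7, t=8) -> B2->S, B1->F, B4->E, B3->F, B6->F, B7->F, B8->T; covered: B1=F, B2=S, B3=F, B4=E, B6=F, B7=F, B8=T
#9 (q=6, t=10) -> B2->S, B1->F, B4->E, B3->F, B6->T, B7->F, B8->T; covered: B1=F, B2=S, B3=F, B4=E, B6=T, B7=F, B8=T
#10 (q=9, t=3) -> B2->E, B1->T, B2->S, B1->F, B4->E, B3->F, B6->F, B7->F, B8->T; covered: B1=T, B1=F, B2=S, B2=E, B3=F, B4=E, B6=F, B7=F, B8=T
pool-wide coverage (14 outcomes): B1=T, B1=F, B2=S, B2=E, B3=T, B3=F, B4=S, B4=E, B5=T, B6=T, B6=F, B7=T, B7=F, B8=T
no size-1 subset reaches all 14 outcomes (best union: 9/14)
no size-2 subset reaches all 14 outcomes (best union: 12/14)
no size-3 subset reaches all 14 outcomes (best union: 13/14)
at size 4, {2, 4, 7, 10} reaches all 14 outcomes; every lexicographically earlier size-4 subset fails
Answer: 4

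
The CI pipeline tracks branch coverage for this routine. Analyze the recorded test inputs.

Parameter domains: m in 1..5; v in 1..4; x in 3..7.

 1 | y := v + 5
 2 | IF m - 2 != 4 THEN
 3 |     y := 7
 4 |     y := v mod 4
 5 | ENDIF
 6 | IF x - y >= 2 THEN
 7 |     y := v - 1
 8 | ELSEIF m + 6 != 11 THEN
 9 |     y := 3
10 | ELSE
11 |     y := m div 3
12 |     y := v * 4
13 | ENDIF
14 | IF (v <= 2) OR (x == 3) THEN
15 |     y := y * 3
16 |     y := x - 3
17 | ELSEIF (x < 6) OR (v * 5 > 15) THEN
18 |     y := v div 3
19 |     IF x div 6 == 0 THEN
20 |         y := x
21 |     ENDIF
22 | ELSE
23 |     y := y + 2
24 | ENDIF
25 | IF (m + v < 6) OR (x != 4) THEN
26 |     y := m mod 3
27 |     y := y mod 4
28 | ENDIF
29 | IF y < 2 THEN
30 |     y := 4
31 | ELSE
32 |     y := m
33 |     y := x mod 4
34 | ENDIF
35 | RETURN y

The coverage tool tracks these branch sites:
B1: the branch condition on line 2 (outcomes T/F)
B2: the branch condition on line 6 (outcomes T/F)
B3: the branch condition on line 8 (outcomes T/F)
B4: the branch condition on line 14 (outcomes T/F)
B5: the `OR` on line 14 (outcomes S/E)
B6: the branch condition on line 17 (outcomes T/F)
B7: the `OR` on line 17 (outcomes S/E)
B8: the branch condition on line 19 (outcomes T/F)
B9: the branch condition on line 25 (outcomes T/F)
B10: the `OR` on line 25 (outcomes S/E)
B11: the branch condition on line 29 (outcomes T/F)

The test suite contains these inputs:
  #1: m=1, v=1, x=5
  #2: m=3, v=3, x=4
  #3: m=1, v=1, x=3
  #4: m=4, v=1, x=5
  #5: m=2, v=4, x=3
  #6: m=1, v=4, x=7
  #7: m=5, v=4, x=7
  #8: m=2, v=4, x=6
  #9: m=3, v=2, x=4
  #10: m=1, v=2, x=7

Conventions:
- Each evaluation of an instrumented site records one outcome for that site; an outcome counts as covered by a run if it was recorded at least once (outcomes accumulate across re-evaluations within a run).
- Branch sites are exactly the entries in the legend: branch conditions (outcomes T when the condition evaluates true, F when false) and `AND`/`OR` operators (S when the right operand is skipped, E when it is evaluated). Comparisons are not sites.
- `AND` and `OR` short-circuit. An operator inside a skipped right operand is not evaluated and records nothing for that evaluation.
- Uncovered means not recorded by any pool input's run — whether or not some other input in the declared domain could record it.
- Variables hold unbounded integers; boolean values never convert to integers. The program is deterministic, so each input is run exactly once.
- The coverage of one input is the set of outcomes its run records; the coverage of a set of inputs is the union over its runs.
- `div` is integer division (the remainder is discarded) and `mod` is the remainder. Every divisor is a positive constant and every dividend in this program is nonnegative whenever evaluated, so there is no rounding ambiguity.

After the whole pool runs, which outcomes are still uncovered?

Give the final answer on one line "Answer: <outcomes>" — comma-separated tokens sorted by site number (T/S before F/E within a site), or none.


run #1 (m=1, v=1, x=5) runs B1->T, B2->T, B5->S, B4->T, B10->S, B9->T, B11->T; records B1=T, B2=T, B4=T, B5=S, B9=T, B10=S, B11=T
run #2 (m=3, v=3, x=4) runs B1->T, B2->F, B3->T, B5->E, B4->F, B7->S, B6->T, B8->T, B10->E, B9->F, B11->F; records B1=T, B2=F, B3=T, B4=F, B5=E, B6=T, B7=S, B8=T, B9=F, B10=E, B11=F
run #3 (m=1, v=1, x=3) runs B1->T, B2->T, B5->S, B4->T, B10->S, B9->T, B11->T; records B1=T, B2=T, B4=T, B5=S, B9=T, B10=S, B11=T
run #4 (m=4, v=1, x=5) runs B1->T, B2->T, B5->S, B4->T, B10->S, B9->T, B11->T; records B1=T, B2=T, B4=T, B5=S, B9=T, B10=S, B11=T
run #5 (m=2, v=4, x=3) runs B1->T, B2->T, B5->E, B4->T, B10->E, B9->T, B11->F; records B1=T, B2=T, B4=T, B5=E, B9=T, B10=E, B11=F
run #6 (m=1, v=4, x=7) runs B1->T, B2->T, B5->E, B4->F, B7->E, B6->T, B8->F, B10->S, B9->T, B11->T; records B1=T, B2=T, B4=F, B5=E, B6=T, B7=E, B8=F, B9=T, B10=S, B11=T
run #7 (m=5, v=4, x=7) runs B1->T, B2->T, B5->E, B4->F, B7->E, B6->T, B8->F, B10->E, B9->T, B11->F; records B1=T, B2=T, B4=F, B5=E, B6=T, B7=E, B8=F, B9=T, B10=E, B11=F
run #8 (m=2, v=4, x=6) runs B1->T, B2->T, B5->E, B4->F, B7->E, B6->T, B8->F, B10->E, B9->T, B11->F; records B1=T, B2=T, B4=F, B5=E, B6=T, B7=E, B8=F, B9=T, B10=E, B11=F
run #9 (m=3, v=2, x=4) runs B1->T, B2->T, B5->S, B4->T, B10->S, B9->T, B11->T; records B1=T, B2=T, B4=T, B5=S, B9=T, B10=S, B11=T
run #10 (m=1, v=2, x=7) runs B1->T, B2->T, B5->S, B4->T, B10->S, B9->T, B11->T; records B1=T, B2=T, B4=T, B5=S, B9=T, B10=S, B11=T
union over the pool: B1=T, B2=T, B2=F, B3=T, B4=T, B4=F, B5=S, B5=E, B6=T, B7=S, B7=E, B8=T, B8=F, B9=T, B9=F, B10=S, B10=E, B11=T, B11=F
uncovered (3 of 22): B1=F, B3=F, B6=F
Answer: B1=F, B3=F, B6=F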